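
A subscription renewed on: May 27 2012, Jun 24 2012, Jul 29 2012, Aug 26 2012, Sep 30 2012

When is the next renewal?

Every date is a Sunday; gaps 28, 35, 28, 35 days.
Each is the last Sunday of its month (at least one falls on the 29th or later, ruling out '4th Sunday').
Last Sunday of October 2012: Oct 28 2012.

Oct 28 2012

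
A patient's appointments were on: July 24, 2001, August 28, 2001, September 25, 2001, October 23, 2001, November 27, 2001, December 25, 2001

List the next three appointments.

January 22, 2002; February 26, 2002; March 26, 2002

All dates are Tuesdays, 35, 28, 28, 35, 28 days apart.
Specifically, the 4th Tuesday of each month.
4th Tuesday of January 2002: January 22, 2002.
4th Tuesday of February 2002: February 26, 2002.
4th Tuesday of March 2002: March 26, 2002.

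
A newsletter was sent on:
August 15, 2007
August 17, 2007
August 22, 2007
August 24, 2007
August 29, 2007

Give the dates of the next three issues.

August 31, 2007; September 5, 2007; September 7, 2007

Gaps: 2, 5, 2, 5 days — not constant, but cyclic with period 2.
The events fall on every Wednesday and Friday.
The following Friday is August 31, 2007.
Next Wednesday: September 5, 2007.
The following Friday is September 7, 2007.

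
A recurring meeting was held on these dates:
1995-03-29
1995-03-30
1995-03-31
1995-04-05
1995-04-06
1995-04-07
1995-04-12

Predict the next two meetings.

1995-04-13, 1995-04-14

Every event lands on a Wednesday or Thursday or Friday (gaps cycle 1, 1, 5, 1, 1, 5).
So the schedule is: every Wednesday, Thursday and Friday.
The following Thursday is 1995-04-13.
Next Friday: 1995-04-14.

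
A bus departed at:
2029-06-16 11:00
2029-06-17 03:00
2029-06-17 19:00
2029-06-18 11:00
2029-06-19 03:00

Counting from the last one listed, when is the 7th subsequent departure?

2029-06-23 19:00

Gaps: 16, 16, 16, 16 hours — each event is 16 hours after the previous one.
2029-06-19 03:00 + 16 h = 2029-06-19 19:00.
2029-06-19 19:00 + 16 h = 2029-06-20 11:00.
2029-06-20 11:00 + 16 h = 2029-06-21 03:00.
2029-06-21 03:00 + 16 h = 2029-06-21 19:00.
2029-06-21 19:00 + 16 h = 2029-06-22 11:00.
2029-06-22 11:00 + 16 h = 2029-06-23 03:00.
2029-06-23 03:00 + 16 h = 2029-06-23 19:00.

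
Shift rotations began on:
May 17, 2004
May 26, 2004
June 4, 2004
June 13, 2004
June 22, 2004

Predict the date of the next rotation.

Every event comes 9 days after the last (9, 9, 9, 9).
June 22, 2004 + 9 days = July 1, 2004.

July 1, 2004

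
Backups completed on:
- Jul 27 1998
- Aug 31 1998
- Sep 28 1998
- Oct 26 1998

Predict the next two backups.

All Mondays; the gaps (35, 28, 28) vary with month length.
This is the last Monday of each month.
Last Monday of November 1998: Nov 30 1998.
December 1998 ends with Monday Dec 28 1998.

Nov 30 1998, Dec 28 1998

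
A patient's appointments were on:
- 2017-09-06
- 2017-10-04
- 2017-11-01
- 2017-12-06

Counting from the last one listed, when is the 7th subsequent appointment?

2018-07-04

Gaps: 28, 28, 35 days — a mix of 28 and 35. Every date is a Wednesday.
Each is the 1st Wednesday of its month.
1st Wednesday of January 2018: 2018-01-03.
February 2018 — 1st Wednesday is 2018-02-07.
1st Wednesday of March 2018: 2018-03-07.
1st Wednesday of April 2018: 2018-04-04.
May 2018 — 1st Wednesday is 2018-05-02.
June 2018 — 1st Wednesday is 2018-06-06.
July 2018 — 1st Wednesday is 2018-07-04.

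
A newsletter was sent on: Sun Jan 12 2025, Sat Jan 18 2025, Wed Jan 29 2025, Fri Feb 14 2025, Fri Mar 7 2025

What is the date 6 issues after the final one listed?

Fri Oct 24 2025

The spacing grows by 5 each time: 6, 11, 16, 21 days.
Next gap: 26 days. Fri Mar 7 2025 + 26 days = Wed Apr 2 2025.
Next gap: 31 days. Wed Apr 2 2025 + 31 days = Sat May 3 2025.
Next gap: 36 days. Sat May 3 2025 + 36 days = Sun Jun 8 2025.
Next gap: 41 days. Sun Jun 8 2025 + 41 days = Sat Jul 19 2025.
Next gap: 46 days. Sat Jul 19 2025 + 46 days = Wed Sep 3 2025.
Next gap: 51 days. Wed Sep 3 2025 + 51 days = Fri Oct 24 2025.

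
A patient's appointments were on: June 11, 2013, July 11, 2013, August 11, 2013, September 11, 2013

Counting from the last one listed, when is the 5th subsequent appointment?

Each date is the 11th; the gaps (30, 31, 31) track the month lengths.
The rule is the 11th of each month.
Next: October 2013 → October 11, 2013.
Next: November 2013 → November 11, 2013.
Next: December 2013 → December 11, 2013.
January 2014: January 11, 2014.
February 2014: February 11, 2014.

February 11, 2014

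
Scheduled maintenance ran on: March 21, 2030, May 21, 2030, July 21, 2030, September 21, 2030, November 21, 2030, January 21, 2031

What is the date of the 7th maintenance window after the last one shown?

The day-of-month is always 21 (61, 61, 62, 61, 61 days between events).
So this recurs on the 21st of every 2 months.
Next: March 2031 → March 21, 2031.
Next: May 2031 → May 21, 2031.
Next: July 2031 → July 21, 2031.
Next: September 2031 → September 21, 2031.
Next: November 2031 → November 21, 2031.
Next: January 2032 → January 21, 2032.
March 2032: March 21, 2032.

March 21, 2032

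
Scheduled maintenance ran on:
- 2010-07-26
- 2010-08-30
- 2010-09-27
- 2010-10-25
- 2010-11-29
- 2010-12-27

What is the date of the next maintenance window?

These are Mondays with 35, 28, 28, 35, 28-day gaps.
Each is the final Monday of its month — 2010-08-30 is past the 28th, so '4th Monday' doesn't fit.
January 2011 ends with Monday 2011-01-31.

2011-01-31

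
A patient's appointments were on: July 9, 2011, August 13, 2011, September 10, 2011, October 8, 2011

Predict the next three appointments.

November 12, 2011; December 10, 2011; January 14, 2012

All dates are Saturdays, 35, 28, 28 days apart.
Specifically, the 2nd Saturday of each month.
2nd Saturday of November 2011: November 12, 2011.
2nd Saturday of December 2011: December 10, 2011.
January 2012 — 2nd Saturday is January 14, 2012.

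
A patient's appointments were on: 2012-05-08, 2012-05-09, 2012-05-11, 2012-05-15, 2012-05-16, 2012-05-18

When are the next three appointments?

2012-05-22, 2012-05-23, 2012-05-25

The gap pattern 1, 2, 4, 1, 2 repeats every 3 events.
These are the Tuesdays, Wednesdays and Fridays of each week.
The following Tuesday is 2012-05-22.
The following Wednesday is 2012-05-23.
Next Friday: 2012-05-25.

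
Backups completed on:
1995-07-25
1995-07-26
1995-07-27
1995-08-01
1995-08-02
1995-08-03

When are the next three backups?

The gap pattern 1, 1, 5, 1, 1 repeats every 3 events.
These are the Tuesdays, Wednesdays and Thursdays of each week.
Next Tuesday: 1995-08-08.
The following Wednesday is 1995-08-09.
Next Thursday: 1995-08-10.

1995-08-08, 1995-08-09, 1995-08-10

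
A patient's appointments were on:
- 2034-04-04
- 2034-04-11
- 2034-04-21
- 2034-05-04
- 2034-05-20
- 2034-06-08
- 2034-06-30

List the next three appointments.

2034-07-25, 2034-08-22, 2034-09-22

Gaps: 7, 10, 13, 16, 19, 22 days — each gap is 3 larger than the previous one.
Next gap: 25 days. 2034-06-30 + 25 days = 2034-07-25.
Next gap: 28 days. 2034-07-25 + 28 days = 2034-08-22.
Next gap: 31 days. 2034-08-22 + 31 days = 2034-09-22.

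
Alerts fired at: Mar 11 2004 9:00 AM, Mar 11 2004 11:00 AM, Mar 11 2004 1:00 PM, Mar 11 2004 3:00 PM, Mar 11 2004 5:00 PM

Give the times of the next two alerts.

Spacing: 2, 2, 2, 2 h — constant 2 h.
Mar 11 2004 5:00 PM + 2 h = Mar 11 2004 7:00 PM.
Mar 11 2004 7:00 PM + 2 h = Mar 11 2004 9:00 PM.

Mar 11 2004 7:00 PM, Mar 11 2004 9:00 PM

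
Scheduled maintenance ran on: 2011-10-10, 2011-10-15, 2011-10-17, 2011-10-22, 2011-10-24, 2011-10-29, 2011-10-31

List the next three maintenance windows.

Every event lands on a Monday or Saturday (gaps cycle 5, 2, 5, 2, 5, 2).
So the schedule is: every Monday and Saturday.
Next Saturday: 2011-11-05.
The following Monday is 2011-11-07.
The following Saturday is 2011-11-12.

2011-11-05, 2011-11-07, 2011-11-12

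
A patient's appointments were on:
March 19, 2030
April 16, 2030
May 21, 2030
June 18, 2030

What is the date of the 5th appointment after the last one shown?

All dates are Tuesdays, 28, 35, 28 days apart.
Specifically, the 3rd Tuesday of each month.
July 2030 — 3rd Tuesday is July 16, 2030.
3rd Tuesday of August 2030: August 20, 2030.
September 2030 — 3rd Tuesday is September 17, 2030.
3rd Tuesday of October 2030: October 15, 2030.
3rd Tuesday of November 2030: November 19, 2030.

November 19, 2030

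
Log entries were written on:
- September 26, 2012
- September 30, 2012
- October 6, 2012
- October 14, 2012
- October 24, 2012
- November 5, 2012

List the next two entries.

November 19, 2012; December 5, 2012

The spacing grows by 2 each time: 4, 6, 8, 10, 12 days.
Next gap: 14 days. November 5, 2012 + 14 days = November 19, 2012.
Next gap: 16 days. November 19, 2012 + 16 days = December 5, 2012.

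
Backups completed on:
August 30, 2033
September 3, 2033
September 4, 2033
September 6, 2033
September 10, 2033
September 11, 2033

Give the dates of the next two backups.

September 13, 2033; September 17, 2033

Every event lands on a Tuesday or Saturday or Sunday (gaps cycle 4, 1, 2, 4, 1).
So the schedule is: every Tuesday, Saturday and Sunday.
Next Tuesday: September 13, 2033.
The following Saturday is September 17, 2033.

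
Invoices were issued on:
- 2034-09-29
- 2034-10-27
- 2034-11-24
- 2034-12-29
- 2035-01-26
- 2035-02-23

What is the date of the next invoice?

All Fridays; the gaps (28, 28, 35, 28, 28) vary with month length.
This is the last Friday of each month.
March 2035 ends with Friday 2035-03-30.

2035-03-30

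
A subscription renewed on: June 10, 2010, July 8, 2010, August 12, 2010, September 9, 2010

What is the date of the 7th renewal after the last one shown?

April 14, 2011

Gaps: 28, 35, 28 days — a mix of 28 and 35. Every date is a Thursday.
Each is the 2nd Thursday of its month.
2nd Thursday of October 2010: October 14, 2010.
November 2010 — 2nd Thursday is November 11, 2010.
2nd Thursday of December 2010: December 9, 2010.
2nd Thursday of January 2011: January 13, 2011.
2nd Thursday of February 2011: February 10, 2011.
March 2011 — 2nd Thursday is March 10, 2011.
April 2011 — 2nd Thursday is April 14, 2011.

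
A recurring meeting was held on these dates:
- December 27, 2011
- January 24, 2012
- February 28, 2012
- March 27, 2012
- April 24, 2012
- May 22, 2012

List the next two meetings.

June 26, 2012; July 24, 2012

Gaps: 28, 35, 28, 28, 28 days — a mix of 28 and 35. Every date is a Tuesday.
Each is the 4th Tuesday of its month.
June 2012 — 4th Tuesday is June 26, 2012.
July 2012 — 4th Tuesday is July 24, 2012.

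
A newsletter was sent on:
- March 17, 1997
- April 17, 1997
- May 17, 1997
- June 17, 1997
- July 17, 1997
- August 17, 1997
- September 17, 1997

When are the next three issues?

Each date is the 17th; the gaps (31, 30, 31, 30, 31, 31) track the month lengths.
The rule is the 17th of each month.
Next: October 1997 → October 17, 1997.
Next: November 1997 → November 17, 1997.
December 1997: December 17, 1997.

October 17, 1997; November 17, 1997; December 17, 1997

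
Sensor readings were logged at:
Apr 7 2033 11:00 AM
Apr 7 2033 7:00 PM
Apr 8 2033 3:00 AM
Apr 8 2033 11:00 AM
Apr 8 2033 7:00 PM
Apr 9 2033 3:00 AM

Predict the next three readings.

Spacing: 8, 8, 8, 8, 8 h — constant 8 h.
Apr 9 2033 3:00 AM + 8 h = Apr 9 2033 11:00 AM.
Apr 9 2033 11:00 AM + 8 h = Apr 9 2033 7:00 PM.
Apr 9 2033 7:00 PM + 8 h = Apr 10 2033 3:00 AM.

Apr 9 2033 11:00 AM, Apr 9 2033 7:00 PM, Apr 10 2033 3:00 AM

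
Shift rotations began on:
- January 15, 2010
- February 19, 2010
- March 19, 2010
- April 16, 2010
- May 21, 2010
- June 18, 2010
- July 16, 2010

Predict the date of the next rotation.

All dates are Fridays, 35, 28, 28, 35, 28, 28 days apart.
Specifically, the 3rd Friday of each month.
3rd Friday of August 2010: August 20, 2010.

August 20, 2010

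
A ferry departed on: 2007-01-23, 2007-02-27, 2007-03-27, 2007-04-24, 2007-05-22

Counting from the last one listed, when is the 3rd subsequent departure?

These are Tuesdays at 28- or 35-day spacing (35, 28, 28, 28).
The pattern: 4th Tuesday of the month.
4th Tuesday of June 2007: 2007-06-26.
4th Tuesday of July 2007: 2007-07-24.
4th Tuesday of August 2007: 2007-08-28.

2007-08-28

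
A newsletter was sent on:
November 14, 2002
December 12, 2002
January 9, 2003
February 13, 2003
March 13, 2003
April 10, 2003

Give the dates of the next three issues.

All dates are Thursdays, 28, 28, 35, 28, 28 days apart.
Specifically, the 2nd Thursday of each month.
May 2003 — 2nd Thursday is May 8, 2003.
2nd Thursday of June 2003: June 12, 2003.
July 2003 — 2nd Thursday is July 10, 2003.

May 8, 2003; June 12, 2003; July 10, 2003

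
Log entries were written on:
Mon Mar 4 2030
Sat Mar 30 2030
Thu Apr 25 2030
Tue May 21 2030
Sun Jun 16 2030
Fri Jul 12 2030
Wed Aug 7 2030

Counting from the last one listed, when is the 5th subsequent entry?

Every event comes 26 days after the last (26, 26, 26, 26, 26, 26).
Wed Aug 7 2030 + 26 days = Mon Sep 2 2030.
Mon Sep 2 2030 + 26 days = Sat Sep 28 2030.
Sat Sep 28 2030 + 26 days = Thu Oct 24 2030.
Thu Oct 24 2030 + 26 days = Tue Nov 19 2030.
Tue Nov 19 2030 + 26 days = Sun Dec 15 2030.

Sun Dec 15 2030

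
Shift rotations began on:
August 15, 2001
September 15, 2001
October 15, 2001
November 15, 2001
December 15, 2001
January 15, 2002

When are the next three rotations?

Gaps: 31, 30, 31, 30, 31 days — not constant. Every event is on the 15th of the month.
Pattern: the 15th of each month.
Next: February 2002 → February 15, 2002.
March 2002: March 15, 2002.
April 2002: April 15, 2002.

February 15, 2002; March 15, 2002; April 15, 2002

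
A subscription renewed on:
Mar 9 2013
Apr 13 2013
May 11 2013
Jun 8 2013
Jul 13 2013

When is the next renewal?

Gaps: 35, 28, 28, 35 days — a mix of 28 and 35. Every date is a Saturday.
Each is the 2nd Saturday of its month.
August 2013 — 2nd Saturday is Aug 10 2013.

Aug 10 2013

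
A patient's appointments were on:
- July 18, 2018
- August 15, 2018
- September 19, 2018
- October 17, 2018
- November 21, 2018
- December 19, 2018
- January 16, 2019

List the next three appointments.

February 20, 2019; March 20, 2019; April 17, 2019

Gaps: 28, 35, 28, 35, 28, 28 days — a mix of 28 and 35. Every date is a Wednesday.
Each is the 3rd Wednesday of its month.
February 2019 — 3rd Wednesday is February 20, 2019.
March 2019 — 3rd Wednesday is March 20, 2019.
3rd Wednesday of April 2019: April 17, 2019.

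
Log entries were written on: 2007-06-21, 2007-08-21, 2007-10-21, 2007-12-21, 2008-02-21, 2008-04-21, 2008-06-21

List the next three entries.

Gaps: 61, 61, 61, 62, 60, 61 days — not constant. Every event is on the 21st of the month.
Pattern: the 21st of every 2 months.
August 2008: 2008-08-21.
October 2008: 2008-10-21.
Next: December 2008 → 2008-12-21.

2008-08-21, 2008-10-21, 2008-12-21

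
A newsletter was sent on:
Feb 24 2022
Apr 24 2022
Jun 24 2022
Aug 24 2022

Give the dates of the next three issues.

Oct 24 2022, Dec 24 2022, Feb 24 2023

Each date is the 24th; the gaps (59, 61, 61) track the month lengths.
The rule is the 24th of every 2 months.
Next: October 2022 → Oct 24 2022.
Next: December 2022 → Dec 24 2022.
February 2023: Feb 24 2023.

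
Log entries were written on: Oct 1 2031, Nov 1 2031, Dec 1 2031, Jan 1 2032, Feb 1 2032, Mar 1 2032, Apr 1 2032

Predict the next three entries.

Gaps: 31, 30, 31, 31, 29, 31 days — not constant. Every event is on the 1st of the month.
Pattern: the 1st of each month.
Next: May 2032 → May 1 2032.
June 2032: Jun 1 2032.
Next: July 2032 → Jul 1 2032.

May 1 2032, Jun 1 2032, Jul 1 2032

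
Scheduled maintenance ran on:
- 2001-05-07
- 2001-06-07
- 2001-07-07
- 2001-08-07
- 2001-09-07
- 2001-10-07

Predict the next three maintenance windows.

2001-11-07, 2001-12-07, 2002-01-07

Each date is the 7th; the gaps (31, 30, 31, 31, 30) track the month lengths.
The rule is the 7th of each month.
November 2001: 2001-11-07.
December 2001: 2001-12-07.
January 2002: 2002-01-07.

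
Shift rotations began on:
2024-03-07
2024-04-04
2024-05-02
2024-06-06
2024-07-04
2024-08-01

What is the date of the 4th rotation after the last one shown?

2024-12-05

Gaps: 28, 28, 35, 28, 28 days — a mix of 28 and 35. Every date is a Thursday.
Each is the 1st Thursday of its month.
1st Thursday of September 2024: 2024-09-05.
1st Thursday of October 2024: 2024-10-03.
November 2024 — 1st Thursday is 2024-11-07.
December 2024 — 1st Thursday is 2024-12-05.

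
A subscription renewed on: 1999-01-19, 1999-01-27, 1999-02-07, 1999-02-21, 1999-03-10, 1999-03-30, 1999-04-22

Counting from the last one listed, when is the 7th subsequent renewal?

1999-12-23

Intervals are 8, 11, 14, 17, 20, 23 days — an arithmetic progression with common difference 3.
Next gap: 26 days. 1999-04-22 + 26 days = 1999-05-18.
Next gap: 29 days. 1999-05-18 + 29 days = 1999-06-16.
Next gap: 32 days. 1999-06-16 + 32 days = 1999-07-18.
Next gap: 35 days. 1999-07-18 + 35 days = 1999-08-22.
Next gap: 38 days. 1999-08-22 + 38 days = 1999-09-29.
Next gap: 41 days. 1999-09-29 + 41 days = 1999-11-09.
Next gap: 44 days. 1999-11-09 + 44 days = 1999-12-23.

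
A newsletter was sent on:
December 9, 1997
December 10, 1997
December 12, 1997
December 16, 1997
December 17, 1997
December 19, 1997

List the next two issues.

December 23, 1997; December 24, 1997

Every event lands on a Tuesday or Wednesday or Friday (gaps cycle 1, 2, 4, 1, 2).
So the schedule is: every Tuesday, Wednesday and Friday.
The following Tuesday is December 23, 1997.
Next Wednesday: December 24, 1997.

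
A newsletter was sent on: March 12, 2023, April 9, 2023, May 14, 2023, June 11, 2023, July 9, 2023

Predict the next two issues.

All dates are Sundays, 28, 35, 28, 28 days apart.
Specifically, the 2nd Sunday of each month.
2nd Sunday of August 2023: August 13, 2023.
2nd Sunday of September 2023: September 10, 2023.

August 13, 2023; September 10, 2023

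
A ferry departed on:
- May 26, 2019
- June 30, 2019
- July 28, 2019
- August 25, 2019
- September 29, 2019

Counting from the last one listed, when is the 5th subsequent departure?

Every date is a Sunday; gaps 35, 28, 28, 35 days.
Each is the last Sunday of its month (at least one falls on the 29th or later, ruling out '4th Sunday').
Last Sunday of October 2019: October 27, 2019.
November 2019 ends with Sunday November 24, 2019.
Last Sunday of December 2019: December 29, 2019.
Last Sunday of January 2020: January 26, 2020.
Last Sunday of February 2020: February 23, 2020.

February 23, 2020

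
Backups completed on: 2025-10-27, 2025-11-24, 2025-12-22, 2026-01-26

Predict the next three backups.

2026-02-23, 2026-03-23, 2026-04-27

Gaps: 28, 28, 35 days — a mix of 28 and 35. Every date is a Monday.
Each is the 4th Monday of its month.
4th Monday of February 2026: 2026-02-23.
4th Monday of March 2026: 2026-03-23.
4th Monday of April 2026: 2026-04-27.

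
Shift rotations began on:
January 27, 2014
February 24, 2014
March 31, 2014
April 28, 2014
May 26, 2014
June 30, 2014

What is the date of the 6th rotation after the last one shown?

These are Mondays with 28, 35, 28, 28, 35-day gaps.
Each is the final Monday of its month — March 31, 2014 is past the 28th, so '4th Monday' doesn't fit.
Last Monday of July 2014: July 28, 2014.
Last Monday of August 2014: August 25, 2014.
September 2014 ends with Monday September 29, 2014.
Last Monday of October 2014: October 27, 2014.
November 2014 ends with Monday November 24, 2014.
Last Monday of December 2014: December 29, 2014.

December 29, 2014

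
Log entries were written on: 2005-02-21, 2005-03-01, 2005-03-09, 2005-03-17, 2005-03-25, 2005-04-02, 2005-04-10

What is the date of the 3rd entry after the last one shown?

2005-05-04

Every event comes 8 days after the last (8, 8, 8, 8, 8, 8).
2005-04-10 + 8 days = 2005-04-18.
2005-04-18 + 8 days = 2005-04-26.
2005-04-26 + 8 days = 2005-05-04.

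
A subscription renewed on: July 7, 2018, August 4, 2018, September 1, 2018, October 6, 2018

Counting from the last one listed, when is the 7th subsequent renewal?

May 4, 2019

Gaps: 28, 28, 35 days — a mix of 28 and 35. Every date is a Saturday.
Each is the 1st Saturday of its month.
1st Saturday of November 2018: November 3, 2018.
December 2018 — 1st Saturday is December 1, 2018.
January 2019 — 1st Saturday is January 5, 2019.
1st Saturday of February 2019: February 2, 2019.
1st Saturday of March 2019: March 2, 2019.
1st Saturday of April 2019: April 6, 2019.
May 2019 — 1st Saturday is May 4, 2019.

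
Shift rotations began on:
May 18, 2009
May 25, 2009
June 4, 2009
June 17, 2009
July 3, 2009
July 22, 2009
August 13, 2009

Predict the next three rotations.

September 7, 2009; October 5, 2009; November 5, 2009

The spacing grows by 3 each time: 7, 10, 13, 16, 19, 22 days.
Next gap: 25 days. August 13, 2009 + 25 days = September 7, 2009.
Next gap: 28 days. September 7, 2009 + 28 days = October 5, 2009.
Next gap: 31 days. October 5, 2009 + 31 days = November 5, 2009.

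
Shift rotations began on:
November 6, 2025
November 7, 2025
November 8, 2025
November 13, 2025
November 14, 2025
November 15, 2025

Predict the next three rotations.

The gap pattern 1, 1, 5, 1, 1 repeats every 3 events.
These are the Thursdays, Fridays and Saturdays of each week.
Next Thursday: November 20, 2025.
The following Friday is November 21, 2025.
Next Saturday: November 22, 2025.

November 20, 2025; November 21, 2025; November 22, 2025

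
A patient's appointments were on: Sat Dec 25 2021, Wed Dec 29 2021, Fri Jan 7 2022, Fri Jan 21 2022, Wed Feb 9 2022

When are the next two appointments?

Sat Mar 5 2022, Sun Apr 3 2022

Intervals are 4, 9, 14, 19 days — an arithmetic progression with common difference 5.
Next gap: 24 days. Wed Feb 9 2022 + 24 days = Sat Mar 5 2022.
Next gap: 29 days. Sat Mar 5 2022 + 29 days = Sun Apr 3 2022.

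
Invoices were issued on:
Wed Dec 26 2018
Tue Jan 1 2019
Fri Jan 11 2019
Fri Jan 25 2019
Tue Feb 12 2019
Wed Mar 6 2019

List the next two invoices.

Mon Apr 1 2019, Wed May 1 2019

Intervals are 6, 10, 14, 18, 22 days — an arithmetic progression with common difference 4.
Next gap: 26 days. Wed Mar 6 2019 + 26 days = Mon Apr 1 2019.
Next gap: 30 days. Mon Apr 1 2019 + 30 days = Wed May 1 2019.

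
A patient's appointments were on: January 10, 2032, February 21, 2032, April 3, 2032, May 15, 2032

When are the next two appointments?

June 26, 2032; August 7, 2032

Gaps between consecutive events: 42, 42, 42 days — a constant 42-day interval.
May 15, 2032 + 42 days = June 26, 2032.
June 26, 2032 + 42 days = August 7, 2032.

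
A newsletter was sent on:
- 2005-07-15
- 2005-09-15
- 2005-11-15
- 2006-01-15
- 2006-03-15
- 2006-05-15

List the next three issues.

The day-of-month is always 15 (62, 61, 61, 59, 61 days between events).
So this recurs on the 15th of every 2 months.
July 2006: 2006-07-15.
Next: September 2006 → 2006-09-15.
November 2006: 2006-11-15.

2006-07-15, 2006-09-15, 2006-11-15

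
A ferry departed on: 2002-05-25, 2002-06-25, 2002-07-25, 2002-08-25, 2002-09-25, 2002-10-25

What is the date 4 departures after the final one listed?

2003-02-25

The day-of-month is always 25 (31, 30, 31, 31, 30 days between events).
So this recurs on the 25th of each month.
Next: November 2002 → 2002-11-25.
Next: December 2002 → 2002-12-25.
January 2003: 2003-01-25.
February 2003: 2003-02-25.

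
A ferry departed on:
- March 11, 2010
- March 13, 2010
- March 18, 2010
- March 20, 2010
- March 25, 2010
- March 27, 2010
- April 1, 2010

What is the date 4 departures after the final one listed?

The gap pattern 2, 5, 2, 5, 2, 5 repeats every 2 events.
These are the Thursdays and Saturdays of each week.
Next Saturday: April 3, 2010.
The following Thursday is April 8, 2010.
The following Saturday is April 10, 2010.
The following Thursday is April 15, 2010.

April 15, 2010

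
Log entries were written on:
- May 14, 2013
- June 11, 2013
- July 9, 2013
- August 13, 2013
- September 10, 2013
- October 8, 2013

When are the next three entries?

November 12, 2013; December 10, 2013; January 14, 2014

Gaps: 28, 28, 35, 28, 28 days — a mix of 28 and 35. Every date is a Tuesday.
Each is the 2nd Tuesday of its month.
November 2013 — 2nd Tuesday is November 12, 2013.
December 2013 — 2nd Tuesday is December 10, 2013.
2nd Tuesday of January 2014: January 14, 2014.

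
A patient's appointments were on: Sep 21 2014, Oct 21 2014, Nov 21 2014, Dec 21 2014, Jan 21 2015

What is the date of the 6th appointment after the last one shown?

Each date is the 21st; the gaps (30, 31, 30, 31) track the month lengths.
The rule is the 21st of each month.
Next: February 2015 → Feb 21 2015.
Next: March 2015 → Mar 21 2015.
Next: April 2015 → Apr 21 2015.
May 2015: May 21 2015.
June 2015: Jun 21 2015.
July 2015: Jul 21 2015.

Jul 21 2015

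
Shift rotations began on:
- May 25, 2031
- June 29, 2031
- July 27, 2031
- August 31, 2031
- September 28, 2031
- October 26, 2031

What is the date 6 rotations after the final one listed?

April 25, 2032

All Sundays; the gaps (35, 28, 35, 28, 28) vary with month length.
This is the last Sunday of each month.
November 2031 ends with Sunday November 30, 2031.
December 2031 ends with Sunday December 28, 2031.
Last Sunday of January 2032: January 25, 2032.
Last Sunday of February 2032: February 29, 2032.
March 2032 ends with Sunday March 28, 2032.
April 2032 ends with Sunday April 25, 2032.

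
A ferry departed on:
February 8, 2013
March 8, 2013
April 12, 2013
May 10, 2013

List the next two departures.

All dates are Fridays, 28, 35, 28 days apart.
Specifically, the 2nd Friday of each month.
June 2013 — 2nd Friday is June 14, 2013.
July 2013 — 2nd Friday is July 12, 2013.

June 14, 2013; July 12, 2013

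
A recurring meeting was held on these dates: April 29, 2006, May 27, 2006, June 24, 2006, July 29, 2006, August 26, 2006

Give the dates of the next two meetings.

All Saturdays; the gaps (28, 28, 35, 28) vary with month length.
This is the last Saturday of each month.
September 2006 ends with Saturday September 30, 2006.
Last Saturday of October 2006: October 28, 2006.

September 30, 2006; October 28, 2006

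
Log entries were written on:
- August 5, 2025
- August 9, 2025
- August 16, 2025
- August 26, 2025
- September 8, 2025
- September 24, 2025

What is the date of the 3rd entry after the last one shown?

Gaps: 4, 7, 10, 13, 16 days — each gap is 3 larger than the previous one.
Next gap: 19 days. September 24, 2025 + 19 days = October 13, 2025.
Next gap: 22 days. October 13, 2025 + 22 days = November 4, 2025.
Next gap: 25 days. November 4, 2025 + 25 days = November 29, 2025.

November 29, 2025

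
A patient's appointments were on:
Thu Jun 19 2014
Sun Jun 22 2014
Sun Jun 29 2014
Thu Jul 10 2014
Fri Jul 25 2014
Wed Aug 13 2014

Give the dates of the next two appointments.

Fri Sep 5 2014, Thu Oct 2 2014

Intervals are 3, 7, 11, 15, 19 days — an arithmetic progression with common difference 4.
Next gap: 23 days. Wed Aug 13 2014 + 23 days = Fri Sep 5 2014.
Next gap: 27 days. Fri Sep 5 2014 + 27 days = Thu Oct 2 2014.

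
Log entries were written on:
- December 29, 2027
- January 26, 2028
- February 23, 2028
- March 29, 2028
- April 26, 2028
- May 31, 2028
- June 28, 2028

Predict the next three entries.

These are Wednesdays with 28, 28, 35, 28, 35, 28-day gaps.
Each is the final Wednesday of its month — December 29, 2027 is past the 28th, so '4th Wednesday' doesn't fit.
July 2028 ends with Wednesday July 26, 2028.
August 2028 ends with Wednesday August 30, 2028.
September 2028 ends with Wednesday September 27, 2028.

July 26, 2028; August 30, 2028; September 27, 2028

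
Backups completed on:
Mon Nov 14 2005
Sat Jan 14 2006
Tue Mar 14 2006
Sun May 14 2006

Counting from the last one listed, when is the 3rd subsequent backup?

The day-of-month is always 14 (61, 59, 61 days between events).
So this recurs on the 14th of every 2 months.
Next: July 2006 → Fri Jul 14 2006.
September 2006: Thu Sep 14 2006.
November 2006: Tue Nov 14 2006.

Tue Nov 14 2006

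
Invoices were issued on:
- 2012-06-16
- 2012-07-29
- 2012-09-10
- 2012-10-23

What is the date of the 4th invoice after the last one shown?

Gaps between consecutive events: 43, 43, 43 days — a constant 43-day interval.
2012-10-23 + 43 days = 2012-12-05.
2012-12-05 + 43 days = 2013-01-17.
2013-01-17 + 43 days = 2013-03-01.
2013-03-01 + 43 days = 2013-04-13.

2013-04-13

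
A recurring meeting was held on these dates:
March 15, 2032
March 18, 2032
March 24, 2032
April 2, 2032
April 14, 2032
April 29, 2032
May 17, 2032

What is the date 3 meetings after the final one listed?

Gaps: 3, 6, 9, 12, 15, 18 days — each gap is 3 larger than the previous one.
Next gap: 21 days. May 17, 2032 + 21 days = June 7, 2032.
Next gap: 24 days. June 7, 2032 + 24 days = July 1, 2032.
Next gap: 27 days. July 1, 2032 + 27 days = July 28, 2032.

July 28, 2032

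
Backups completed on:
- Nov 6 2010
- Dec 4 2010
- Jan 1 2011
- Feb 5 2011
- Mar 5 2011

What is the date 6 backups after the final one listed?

All dates are Saturdays, 28, 28, 35, 28 days apart.
Specifically, the 1st Saturday of each month.
April 2011 — 1st Saturday is Apr 2 2011.
1st Saturday of May 2011: May 7 2011.
June 2011 — 1st Saturday is Jun 4 2011.
July 2011 — 1st Saturday is Jul 2 2011.
August 2011 — 1st Saturday is Aug 6 2011.
September 2011 — 1st Saturday is Sep 3 2011.

Sep 3 2011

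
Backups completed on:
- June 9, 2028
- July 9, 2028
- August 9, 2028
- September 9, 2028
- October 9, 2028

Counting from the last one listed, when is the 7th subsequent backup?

The day-of-month is always 9 (30, 31, 31, 30 days between events).
So this recurs on the 9th of each month.
November 2028: November 9, 2028.
December 2028: December 9, 2028.
January 2029: January 9, 2029.
February 2029: February 9, 2029.
March 2029: March 9, 2029.
Next: April 2029 → April 9, 2029.
May 2029: May 9, 2029.

May 9, 2029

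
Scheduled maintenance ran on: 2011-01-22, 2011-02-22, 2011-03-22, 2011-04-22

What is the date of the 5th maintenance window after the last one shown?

Gaps: 31, 28, 31 days — not constant. Every event is on the 22nd of the month.
Pattern: the 22nd of each month.
Next: May 2011 → 2011-05-22.
Next: June 2011 → 2011-06-22.
July 2011: 2011-07-22.
August 2011: 2011-08-22.
September 2011: 2011-09-22.

2011-09-22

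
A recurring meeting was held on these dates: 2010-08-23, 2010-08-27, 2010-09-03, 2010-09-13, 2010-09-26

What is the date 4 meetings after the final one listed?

2010-12-17

Intervals are 4, 7, 10, 13 days — an arithmetic progression with common difference 3.
Next gap: 16 days. 2010-09-26 + 16 days = 2010-10-12.
Next gap: 19 days. 2010-10-12 + 19 days = 2010-10-31.
Next gap: 22 days. 2010-10-31 + 22 days = 2010-11-22.
Next gap: 25 days. 2010-11-22 + 25 days = 2010-12-17.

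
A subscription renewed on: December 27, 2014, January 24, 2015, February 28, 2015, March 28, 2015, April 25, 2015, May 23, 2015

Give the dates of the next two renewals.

June 27, 2015; July 25, 2015

These are Saturdays at 28- or 35-day spacing (28, 35, 28, 28, 28).
The pattern: 4th Saturday of the month.
4th Saturday of June 2015: June 27, 2015.
July 2015 — 4th Saturday is July 25, 2015.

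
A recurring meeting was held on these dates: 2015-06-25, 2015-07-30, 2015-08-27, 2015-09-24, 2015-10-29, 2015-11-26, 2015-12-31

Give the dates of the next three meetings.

Every date is a Thursday; gaps 35, 28, 28, 35, 28, 35 days.
Each is the last Thursday of its month (at least one falls on the 29th or later, ruling out '4th Thursday').
January 2016 ends with Thursday 2016-01-28.
Last Thursday of February 2016: 2016-02-25.
March 2016 ends with Thursday 2016-03-31.

2016-01-28, 2016-02-25, 2016-03-31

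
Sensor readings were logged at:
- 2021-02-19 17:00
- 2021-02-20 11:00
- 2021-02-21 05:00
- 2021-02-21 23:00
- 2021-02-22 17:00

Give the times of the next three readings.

2021-02-23 11:00, 2021-02-24 05:00, 2021-02-24 23:00

Gaps: 18, 18, 18, 18 hours — each event is 18 hours after the previous one.
2021-02-22 17:00 + 18 h = 2021-02-23 11:00.
2021-02-23 11:00 + 18 h = 2021-02-24 05:00.
2021-02-24 05:00 + 18 h = 2021-02-24 23:00.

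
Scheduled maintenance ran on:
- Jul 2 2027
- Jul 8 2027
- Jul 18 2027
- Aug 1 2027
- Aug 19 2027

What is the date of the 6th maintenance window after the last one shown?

The spacing grows by 4 each time: 6, 10, 14, 18 days.
Next gap: 22 days. Aug 19 2027 + 22 days = Sep 10 2027.
Next gap: 26 days. Sep 10 2027 + 26 days = Oct 6 2027.
Next gap: 30 days. Oct 6 2027 + 30 days = Nov 5 2027.
Next gap: 34 days. Nov 5 2027 + 34 days = Dec 9 2027.
Next gap: 38 days. Dec 9 2027 + 38 days = Jan 16 2028.
Next gap: 42 days. Jan 16 2028 + 42 days = Feb 27 2028.

Feb 27 2028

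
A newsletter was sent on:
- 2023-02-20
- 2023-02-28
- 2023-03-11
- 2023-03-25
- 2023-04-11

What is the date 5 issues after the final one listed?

The spacing grows by 3 each time: 8, 11, 14, 17 days.
Next gap: 20 days. 2023-04-11 + 20 days = 2023-05-01.
Next gap: 23 days. 2023-05-01 + 23 days = 2023-05-24.
Next gap: 26 days. 2023-05-24 + 26 days = 2023-06-19.
Next gap: 29 days. 2023-06-19 + 29 days = 2023-07-18.
Next gap: 32 days. 2023-07-18 + 32 days = 2023-08-19.

2023-08-19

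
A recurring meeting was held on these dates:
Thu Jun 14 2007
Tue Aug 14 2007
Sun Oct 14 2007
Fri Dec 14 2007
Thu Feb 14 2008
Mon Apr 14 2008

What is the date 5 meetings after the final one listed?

The day-of-month is always 14 (61, 61, 61, 62, 60 days between events).
So this recurs on the 14th of every 2 months.
June 2008: Sat Jun 14 2008.
August 2008: Thu Aug 14 2008.
Next: October 2008 → Tue Oct 14 2008.
Next: December 2008 → Sun Dec 14 2008.
Next: February 2009 → Sat Feb 14 2009.

Sat Feb 14 2009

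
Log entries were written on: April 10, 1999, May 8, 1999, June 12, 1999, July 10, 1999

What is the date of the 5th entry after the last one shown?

December 11, 1999

All dates are Saturdays, 28, 35, 28 days apart.
Specifically, the 2nd Saturday of each month.
2nd Saturday of August 1999: August 14, 1999.
September 1999 — 2nd Saturday is September 11, 1999.
2nd Saturday of October 1999: October 9, 1999.
2nd Saturday of November 1999: November 13, 1999.
December 1999 — 2nd Saturday is December 11, 1999.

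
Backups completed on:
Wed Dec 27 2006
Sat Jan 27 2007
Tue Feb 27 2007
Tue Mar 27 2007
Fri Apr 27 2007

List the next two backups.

Sun May 27 2007, Wed Jun 27 2007

The day-of-month is always 27 (31, 31, 28, 31 days between events).
So this recurs on the 27th of each month.
May 2007: Sun May 27 2007.
Next: June 2007 → Wed Jun 27 2007.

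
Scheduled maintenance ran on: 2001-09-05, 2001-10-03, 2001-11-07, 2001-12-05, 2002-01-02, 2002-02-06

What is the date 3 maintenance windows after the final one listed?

All dates are Wednesdays, 28, 35, 28, 28, 35 days apart.
Specifically, the 1st Wednesday of each month.
March 2002 — 1st Wednesday is 2002-03-06.
1st Wednesday of April 2002: 2002-04-03.
May 2002 — 1st Wednesday is 2002-05-01.

2002-05-01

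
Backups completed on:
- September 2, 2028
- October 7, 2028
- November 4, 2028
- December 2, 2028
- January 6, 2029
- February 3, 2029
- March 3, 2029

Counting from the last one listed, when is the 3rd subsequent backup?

All dates are Saturdays, 35, 28, 28, 35, 28, 28 days apart.
Specifically, the 1st Saturday of each month.
April 2029 — 1st Saturday is April 7, 2029.
May 2029 — 1st Saturday is May 5, 2029.
1st Saturday of June 2029: June 2, 2029.

June 2, 2029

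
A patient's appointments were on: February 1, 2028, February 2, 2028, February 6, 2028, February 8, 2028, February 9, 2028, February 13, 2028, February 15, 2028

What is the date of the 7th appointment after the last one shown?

March 1, 2028

Every event lands on a Tuesday or Wednesday or Sunday (gaps cycle 1, 4, 2, 1, 4, 2).
So the schedule is: every Tuesday, Wednesday and Sunday.
The following Wednesday is February 16, 2028.
Next Sunday: February 20, 2028.
Next Tuesday: February 22, 2028.
The following Wednesday is February 23, 2028.
The following Sunday is February 27, 2028.
Next Tuesday: February 29, 2028.
Next Wednesday: March 1, 2028.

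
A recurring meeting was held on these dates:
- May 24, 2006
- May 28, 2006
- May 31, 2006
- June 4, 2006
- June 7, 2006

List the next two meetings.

The gap pattern 4, 3, 4, 3 repeats every 2 events.
These are the Wednesdays and Sundays of each week.
The following Sunday is June 11, 2006.
The following Wednesday is June 14, 2006.

June 11, 2006; June 14, 2006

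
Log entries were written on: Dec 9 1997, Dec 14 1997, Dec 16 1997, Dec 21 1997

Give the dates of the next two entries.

Every event lands on a Tuesday or Sunday (gaps cycle 5, 2, 5).
So the schedule is: every Tuesday and Sunday.
Next Tuesday: Dec 23 1997.
Next Sunday: Dec 28 1997.

Dec 23 1997, Dec 28 1997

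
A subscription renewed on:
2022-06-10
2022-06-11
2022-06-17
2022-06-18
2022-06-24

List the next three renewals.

2022-06-25, 2022-07-01, 2022-07-02

The gap pattern 1, 6, 1, 6 repeats every 2 events.
These are the Fridays and Saturdays of each week.
The following Saturday is 2022-06-25.
The following Friday is 2022-07-01.
Next Saturday: 2022-07-02.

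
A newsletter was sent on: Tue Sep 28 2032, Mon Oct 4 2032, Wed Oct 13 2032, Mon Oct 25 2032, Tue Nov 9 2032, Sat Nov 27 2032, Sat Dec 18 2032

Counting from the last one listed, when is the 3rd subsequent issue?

Gaps: 6, 9, 12, 15, 18, 21 days — each gap is 3 larger than the previous one.
Next gap: 24 days. Sat Dec 18 2032 + 24 days = Tue Jan 11 2033.
Next gap: 27 days. Tue Jan 11 2033 + 27 days = Mon Feb 7 2033.
Next gap: 30 days. Mon Feb 7 2033 + 30 days = Wed Mar 9 2033.

Wed Mar 9 2033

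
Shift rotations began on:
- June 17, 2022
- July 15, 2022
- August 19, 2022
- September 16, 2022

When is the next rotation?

October 21, 2022

These are Fridays at 28- or 35-day spacing (28, 35, 28).
The pattern: 3rd Friday of the month.
October 2022 — 3rd Friday is October 21, 2022.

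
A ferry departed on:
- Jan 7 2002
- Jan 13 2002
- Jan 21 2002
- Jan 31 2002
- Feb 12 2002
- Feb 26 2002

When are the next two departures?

The spacing grows by 2 each time: 6, 8, 10, 12, 14 days.
Next gap: 16 days. Feb 26 2002 + 16 days = Mar 14 2002.
Next gap: 18 days. Mar 14 2002 + 18 days = Apr 1 2002.

Mar 14 2002, Apr 1 2002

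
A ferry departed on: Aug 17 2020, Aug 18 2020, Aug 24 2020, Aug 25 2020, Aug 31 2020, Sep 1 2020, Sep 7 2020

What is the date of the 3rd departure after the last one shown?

Sep 15 2020

The gap pattern 1, 6, 1, 6, 1, 6 repeats every 2 events.
These are the Mondays and Tuesdays of each week.
The following Tuesday is Sep 8 2020.
The following Monday is Sep 14 2020.
Next Tuesday: Sep 15 2020.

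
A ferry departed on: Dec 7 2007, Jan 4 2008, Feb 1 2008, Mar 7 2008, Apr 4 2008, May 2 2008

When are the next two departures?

Jun 6 2008, Jul 4 2008

All dates are Fridays, 28, 28, 35, 28, 28 days apart.
Specifically, the 1st Friday of each month.
June 2008 — 1st Friday is Jun 6 2008.
July 2008 — 1st Friday is Jul 4 2008.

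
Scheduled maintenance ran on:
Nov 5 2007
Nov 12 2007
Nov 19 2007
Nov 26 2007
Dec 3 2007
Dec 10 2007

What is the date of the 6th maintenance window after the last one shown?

Jan 21 2008

Gaps between consecutive events: 7, 7, 7, 7, 7 days — a constant 7-day interval.
Dec 10 2007 + 7 days = Dec 17 2007.
Dec 17 2007 + 7 days = Dec 24 2007.
Dec 24 2007 + 7 days = Dec 31 2007.
Dec 31 2007 + 7 days = Jan 7 2008.
Jan 7 2008 + 7 days = Jan 14 2008.
Jan 14 2008 + 7 days = Jan 21 2008.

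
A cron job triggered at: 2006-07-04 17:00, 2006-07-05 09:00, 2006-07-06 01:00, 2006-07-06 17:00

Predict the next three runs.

Spacing: 16, 16, 16 h — constant 16 h.
2006-07-06 17:00 + 16 h = 2006-07-07 09:00.
2006-07-07 09:00 + 16 h = 2006-07-08 01:00.
2006-07-08 01:00 + 16 h = 2006-07-08 17:00.

2006-07-07 09:00, 2006-07-08 01:00, 2006-07-08 17:00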